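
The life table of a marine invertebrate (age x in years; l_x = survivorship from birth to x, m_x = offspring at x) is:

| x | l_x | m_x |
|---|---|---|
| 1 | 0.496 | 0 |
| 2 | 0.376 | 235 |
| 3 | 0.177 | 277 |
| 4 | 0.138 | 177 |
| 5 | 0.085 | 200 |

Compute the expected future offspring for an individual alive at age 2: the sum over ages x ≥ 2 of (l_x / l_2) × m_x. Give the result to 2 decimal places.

475.57

l_2 = 0.376. Conditional survival from age 2 to x is l_x / l_2.
  x=2: (0.376/0.376) × 235 = 235.0000
  x=3: (0.177/0.376) × 277 = 130.3963
  x=4: (0.138/0.376) × 177 = 64.9628
  x=5: (0.085/0.376) × 200 = 45.2128
Sum = 235.0000 + 130.3963 + 64.9628 + 45.2128 = 475.5718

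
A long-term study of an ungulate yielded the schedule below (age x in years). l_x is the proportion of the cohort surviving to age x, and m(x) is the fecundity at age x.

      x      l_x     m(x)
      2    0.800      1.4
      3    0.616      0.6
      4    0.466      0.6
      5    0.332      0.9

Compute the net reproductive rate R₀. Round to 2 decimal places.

R₀ = Σ l_x m(x):
  age 2: 0.800 × 1.4 = 1.1200
  age 3: 0.616 × 0.6 = 0.3696
  age 4: 0.466 × 0.6 = 0.2796
  age 5: 0.332 × 0.9 = 0.2988
R₀ = 1.1200 + 0.3696 + 0.2796 + 0.2988 = 2.0680

2.07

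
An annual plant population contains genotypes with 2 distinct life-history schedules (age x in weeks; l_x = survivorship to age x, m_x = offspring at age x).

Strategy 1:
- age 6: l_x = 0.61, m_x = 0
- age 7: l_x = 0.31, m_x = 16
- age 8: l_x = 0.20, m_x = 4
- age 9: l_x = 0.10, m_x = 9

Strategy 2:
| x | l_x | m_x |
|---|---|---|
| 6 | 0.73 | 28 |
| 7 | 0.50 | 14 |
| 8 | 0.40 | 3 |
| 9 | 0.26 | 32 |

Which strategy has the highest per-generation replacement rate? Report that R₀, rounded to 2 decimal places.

36.96

Strategy 1: R₀ = 0.61×0 + 0.31×16 + 0.20×4 + 0.10×9 = 6.6600
Strategy 2: R₀ = 0.73×28 + 0.50×14 + 0.40×3 + 0.26×32 = 36.9600
Highest R₀: strategy 2 with 36.9600.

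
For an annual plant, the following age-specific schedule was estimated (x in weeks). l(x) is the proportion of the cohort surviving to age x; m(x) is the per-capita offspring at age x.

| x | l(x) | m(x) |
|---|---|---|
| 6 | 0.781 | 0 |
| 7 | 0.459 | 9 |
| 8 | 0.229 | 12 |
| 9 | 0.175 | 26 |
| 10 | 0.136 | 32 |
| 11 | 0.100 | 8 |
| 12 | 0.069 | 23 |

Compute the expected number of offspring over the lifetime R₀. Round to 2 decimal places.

18.17

R₀ = Σ l(x) m(x):
  age 6: 0.781 × 0 = 0.0000
  age 7: 0.459 × 9 = 4.1310
  age 8: 0.229 × 12 = 2.7480
  age 9: 0.175 × 26 = 4.5500
  age 10: 0.136 × 32 = 4.3520
  age 11: 0.100 × 8 = 0.8000
  age 12: 0.069 × 23 = 1.5870
R₀ = 0.0000 + 4.1310 + 2.7480 + 4.5500 + 4.3520 + 0.8000 + 1.5870 = 18.1680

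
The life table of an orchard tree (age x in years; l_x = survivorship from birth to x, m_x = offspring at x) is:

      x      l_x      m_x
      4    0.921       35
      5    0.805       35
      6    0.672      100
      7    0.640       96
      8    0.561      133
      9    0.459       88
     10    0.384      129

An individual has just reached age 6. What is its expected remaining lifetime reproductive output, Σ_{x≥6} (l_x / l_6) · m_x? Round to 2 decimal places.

436.28

l_6 = 0.672. Conditional survival from age 6 to x is l_x / l_6.
  x=6: (0.672/0.672) × 100 = 100.0000
  x=7: (0.640/0.672) × 96 = 91.4286
  x=8: (0.561/0.672) × 133 = 111.0312
  x=9: (0.459/0.672) × 88 = 60.1071
  x=10: (0.384/0.672) × 129 = 73.7143
Sum = 100.0000 + 91.4286 + 111.0312 + 60.1071 + 73.7143 = 436.2812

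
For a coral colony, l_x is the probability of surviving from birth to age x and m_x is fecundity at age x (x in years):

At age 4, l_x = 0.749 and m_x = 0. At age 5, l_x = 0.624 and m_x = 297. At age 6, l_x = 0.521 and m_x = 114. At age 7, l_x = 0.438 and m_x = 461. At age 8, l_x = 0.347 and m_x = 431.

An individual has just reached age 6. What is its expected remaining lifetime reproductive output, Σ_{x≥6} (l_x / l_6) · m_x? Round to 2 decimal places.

788.62

l_6 = 0.521. Conditional survival from age 6 to x is l_x / l_6.
  x=6: (0.521/0.521) × 114 = 114.0000
  x=7: (0.438/0.521) × 461 = 387.5585
  x=8: (0.347/0.521) × 431 = 287.0576
Sum = 114.0000 + 387.5585 + 287.0576 = 788.6161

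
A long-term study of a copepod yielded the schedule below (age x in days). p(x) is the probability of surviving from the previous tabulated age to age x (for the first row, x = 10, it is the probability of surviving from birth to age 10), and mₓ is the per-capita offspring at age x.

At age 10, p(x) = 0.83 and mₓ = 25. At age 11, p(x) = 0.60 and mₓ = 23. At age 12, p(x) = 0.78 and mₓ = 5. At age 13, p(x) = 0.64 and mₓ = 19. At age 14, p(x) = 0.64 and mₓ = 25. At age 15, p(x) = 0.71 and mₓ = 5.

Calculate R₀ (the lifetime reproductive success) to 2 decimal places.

43.41

Survivorship from birth: l_x = p_10·p_11·…·p_x.
  l_10 = 0.83000
  l_11 = 0.49800
  l_12 = 0.38844
  l_13 = 0.24860
  l_14 = 0.15911
  l_15 = 0.11296
R₀ = Σ l_x mₓ:
  age 10: 0.83000 × 25 = 20.7500
  age 11: 0.49800 × 23 = 11.4540
  age 12: 0.38844 × 5 = 1.9422
  age 13: 0.24860 × 19 = 4.7234
  age 14: 0.15911 × 25 = 3.9777
  age 15: 0.11296 × 5 = 0.5648
R₀ = 20.7500 + 11.4540 + 1.9422 + 4.7234 + 3.9777 + 0.5648 = 43.4121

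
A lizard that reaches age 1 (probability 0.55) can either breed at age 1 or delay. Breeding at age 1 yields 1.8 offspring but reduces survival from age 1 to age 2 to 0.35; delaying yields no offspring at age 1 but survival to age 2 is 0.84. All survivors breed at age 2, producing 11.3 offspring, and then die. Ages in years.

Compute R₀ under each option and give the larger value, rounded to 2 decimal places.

breed at age 1: R₀ = 0.55 × (1.8 + 0.35 × 11.3) = 0.55 × 5.7550 = 3.1653
delay to age 2: R₀ = 0.55 × (0.84 × 11.3) = 0.55 × 9.4920 = 5.2206
Higher: delay to age 2 (5.2206).

5.22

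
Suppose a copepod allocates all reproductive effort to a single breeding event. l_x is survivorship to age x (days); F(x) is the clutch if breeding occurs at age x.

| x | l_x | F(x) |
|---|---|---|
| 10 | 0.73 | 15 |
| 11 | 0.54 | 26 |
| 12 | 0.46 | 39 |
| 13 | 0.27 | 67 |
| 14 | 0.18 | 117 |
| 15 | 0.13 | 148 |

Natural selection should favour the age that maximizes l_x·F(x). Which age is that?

14

Expected offspring if breeding at age x = l_x × F(x):
  age 10: 0.73 × 15 = 10.950
  age 11: 0.54 × 26 = 14.040
  age 12: 0.46 × 39 = 17.940
  age 13: 0.27 × 67 = 18.090
  age 14: 0.18 × 117 = 21.060
  age 15: 0.13 × 148 = 19.240
Maximum at age 14 (21.060).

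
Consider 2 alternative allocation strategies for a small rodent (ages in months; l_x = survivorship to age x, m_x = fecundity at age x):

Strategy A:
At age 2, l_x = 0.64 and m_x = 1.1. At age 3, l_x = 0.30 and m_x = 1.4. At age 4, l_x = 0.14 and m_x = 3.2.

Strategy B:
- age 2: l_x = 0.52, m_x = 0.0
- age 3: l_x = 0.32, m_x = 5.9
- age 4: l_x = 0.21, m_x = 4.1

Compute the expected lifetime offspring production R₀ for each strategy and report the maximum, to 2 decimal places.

2.75

Strategy A: R₀ = 0.64×1.1 + 0.30×1.4 + 0.14×3.2 = 1.5720
Strategy B: R₀ = 0.52×0.0 + 0.32×5.9 + 0.21×4.1 = 2.7490
Highest R₀: strategy B with 2.7490.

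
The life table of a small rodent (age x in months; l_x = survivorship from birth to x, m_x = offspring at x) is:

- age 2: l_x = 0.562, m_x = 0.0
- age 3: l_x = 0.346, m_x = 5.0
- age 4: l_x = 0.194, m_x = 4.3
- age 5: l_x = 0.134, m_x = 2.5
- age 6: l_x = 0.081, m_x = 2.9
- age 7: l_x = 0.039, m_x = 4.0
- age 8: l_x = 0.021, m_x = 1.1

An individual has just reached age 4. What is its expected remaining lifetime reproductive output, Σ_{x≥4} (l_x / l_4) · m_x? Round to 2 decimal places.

8.16

l_4 = 0.194. Conditional survival from age 4 to x is l_x / l_4.
  x=4: (0.194/0.194) × 4.3 = 4.3000
  x=5: (0.134/0.194) × 2.5 = 1.7268
  x=6: (0.081/0.194) × 2.9 = 1.2108
  x=7: (0.039/0.194) × 4.0 = 0.8041
  x=8: (0.021/0.194) × 1.1 = 0.1191
Sum = 4.3000 + 1.7268 + 1.2108 + 0.8041 + 0.1191 = 8.1608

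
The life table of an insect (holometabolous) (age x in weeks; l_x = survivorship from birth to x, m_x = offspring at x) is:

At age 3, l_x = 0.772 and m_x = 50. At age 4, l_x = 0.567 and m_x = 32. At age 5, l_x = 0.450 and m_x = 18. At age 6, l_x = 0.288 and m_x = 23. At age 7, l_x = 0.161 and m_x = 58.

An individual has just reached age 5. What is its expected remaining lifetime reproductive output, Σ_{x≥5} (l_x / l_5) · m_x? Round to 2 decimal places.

53.47

l_5 = 0.450. Conditional survival from age 5 to x is l_x / l_5.
  x=5: (0.450/0.450) × 18 = 18.0000
  x=6: (0.288/0.450) × 23 = 14.7200
  x=7: (0.161/0.450) × 58 = 20.7511
Sum = 18.0000 + 14.7200 + 20.7511 = 53.4711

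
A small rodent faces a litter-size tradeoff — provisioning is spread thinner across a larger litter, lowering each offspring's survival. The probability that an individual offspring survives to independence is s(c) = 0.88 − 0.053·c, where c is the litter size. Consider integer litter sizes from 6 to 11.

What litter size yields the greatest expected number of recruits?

8

Expected recruits = c × s(c):
  c=6: 6 × 0.562 = 3.372
  c=7: 7 × 0.509 = 3.563
  c=8: 8 × 0.456 = 3.648
  c=9: 9 × 0.403 = 3.627
  c=10: 10 × 0.350 = 3.500
  c=11: 11 × 0.297 = 3.267
Maximum at c = 8 (3.648 recruits).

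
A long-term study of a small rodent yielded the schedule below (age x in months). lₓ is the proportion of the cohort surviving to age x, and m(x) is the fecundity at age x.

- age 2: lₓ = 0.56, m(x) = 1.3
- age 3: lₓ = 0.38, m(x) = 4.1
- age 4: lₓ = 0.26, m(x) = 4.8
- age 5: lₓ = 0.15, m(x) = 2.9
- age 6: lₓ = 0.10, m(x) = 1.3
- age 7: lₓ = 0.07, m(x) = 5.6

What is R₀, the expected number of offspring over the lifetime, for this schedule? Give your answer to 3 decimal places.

4.491

R₀ = Σ lₓ m(x):
  age 2: 0.56 × 1.3 = 0.7280
  age 3: 0.38 × 4.1 = 1.5580
  age 4: 0.26 × 4.8 = 1.2480
  age 5: 0.15 × 2.9 = 0.4350
  age 6: 0.10 × 1.3 = 0.1300
  age 7: 0.07 × 5.6 = 0.3920
R₀ = 0.7280 + 1.5580 + 1.2480 + 0.4350 + 0.1300 + 0.3920 = 4.4910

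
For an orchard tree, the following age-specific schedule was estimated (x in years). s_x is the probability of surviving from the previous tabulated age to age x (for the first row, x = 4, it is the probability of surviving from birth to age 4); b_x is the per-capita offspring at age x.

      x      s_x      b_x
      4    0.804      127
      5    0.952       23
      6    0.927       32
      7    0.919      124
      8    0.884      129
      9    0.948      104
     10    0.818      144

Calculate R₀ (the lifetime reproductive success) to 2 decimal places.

418.83

Survivorship from birth: l_x = s_4·s_5·…·s_x.
  l_4 = 0.80400
  l_5 = 0.76541
  l_6 = 0.70953
  l_7 = 0.65206
  l_8 = 0.57642
  l_9 = 0.54645
  l_10 = 0.44699
R₀ = Σ l_x b_x:
  age 4: 0.80400 × 127 = 102.1080
  age 5: 0.76541 × 23 = 17.6044
  age 6: 0.70953 × 32 = 22.7050
  age 7: 0.65206 × 124 = 80.8554
  age 8: 0.57642 × 129 = 74.3582
  age 9: 0.54645 × 104 = 56.8308
  age 10: 0.44699 × 144 = 64.3666
R₀ = 102.1080 + 17.6044 + 22.7050 + 80.8554 + 74.3582 + 56.8308 + 64.3666 = 418.8284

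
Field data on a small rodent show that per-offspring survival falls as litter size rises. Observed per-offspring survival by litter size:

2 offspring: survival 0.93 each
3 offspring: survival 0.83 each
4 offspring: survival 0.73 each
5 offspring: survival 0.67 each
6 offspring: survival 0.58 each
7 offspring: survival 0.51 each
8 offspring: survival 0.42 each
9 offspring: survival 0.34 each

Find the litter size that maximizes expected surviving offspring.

7

Expected surviving offspring = c × s(c):
  c=2: 2 × 0.93 = 1.860
  c=3: 3 × 0.83 = 2.490
  c=4: 4 × 0.73 = 2.920
  c=5: 5 × 0.67 = 3.350
  c=6: 6 × 0.58 = 3.480
  c=7: 7 × 0.51 = 3.570
  c=8: 8 × 0.42 = 3.360
  c=9: 9 × 0.34 = 3.060
Maximum at c = 7 (3.570 surviving offspring).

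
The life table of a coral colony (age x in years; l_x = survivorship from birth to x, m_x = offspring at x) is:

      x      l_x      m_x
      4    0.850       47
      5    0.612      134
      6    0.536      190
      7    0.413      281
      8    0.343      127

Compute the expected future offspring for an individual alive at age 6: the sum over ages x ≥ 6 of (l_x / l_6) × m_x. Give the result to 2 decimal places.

487.79

l_6 = 0.536. Conditional survival from age 6 to x is l_x / l_6.
  x=6: (0.536/0.536) × 190 = 190.0000
  x=7: (0.413/0.536) × 281 = 216.5168
  x=8: (0.343/0.536) × 127 = 81.2705
Sum = 190.0000 + 216.5168 + 81.2705 = 487.7873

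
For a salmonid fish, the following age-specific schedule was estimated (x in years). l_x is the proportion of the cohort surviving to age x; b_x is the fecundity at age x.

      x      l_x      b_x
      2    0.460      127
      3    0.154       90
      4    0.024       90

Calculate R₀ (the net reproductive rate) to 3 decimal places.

74.440

R₀ = Σ l_x b_x:
  age 2: 0.460 × 127 = 58.4200
  age 3: 0.154 × 90 = 13.8600
  age 4: 0.024 × 90 = 2.1600
R₀ = 58.4200 + 13.8600 + 2.1600 = 74.4400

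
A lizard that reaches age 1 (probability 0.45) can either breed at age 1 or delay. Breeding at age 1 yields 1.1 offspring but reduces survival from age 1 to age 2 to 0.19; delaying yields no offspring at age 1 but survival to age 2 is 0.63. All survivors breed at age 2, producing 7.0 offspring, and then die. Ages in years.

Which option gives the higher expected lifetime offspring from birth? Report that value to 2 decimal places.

breed at age 1: R₀ = 0.45 × (1.1 + 0.19 × 7.0) = 0.45 × 2.4300 = 1.0935
delay to age 2: R₀ = 0.45 × (0.63 × 7.0) = 0.45 × 4.4100 = 1.9845
Higher: delay to age 2 (1.9845).

1.98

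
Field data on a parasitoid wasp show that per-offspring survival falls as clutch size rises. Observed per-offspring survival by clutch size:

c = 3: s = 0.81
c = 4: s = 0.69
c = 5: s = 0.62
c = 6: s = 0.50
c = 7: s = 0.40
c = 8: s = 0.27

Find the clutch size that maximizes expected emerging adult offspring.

5

Expected emerging adult offspring = c × s(c):
  c=3: 3 × 0.81 = 2.430
  c=4: 4 × 0.69 = 2.760
  c=5: 5 × 0.62 = 3.100
  c=6: 6 × 0.50 = 3.000
  c=7: 7 × 0.40 = 2.800
  c=8: 8 × 0.27 = 2.160
Maximum at c = 5 (3.100 emerging adult offspring).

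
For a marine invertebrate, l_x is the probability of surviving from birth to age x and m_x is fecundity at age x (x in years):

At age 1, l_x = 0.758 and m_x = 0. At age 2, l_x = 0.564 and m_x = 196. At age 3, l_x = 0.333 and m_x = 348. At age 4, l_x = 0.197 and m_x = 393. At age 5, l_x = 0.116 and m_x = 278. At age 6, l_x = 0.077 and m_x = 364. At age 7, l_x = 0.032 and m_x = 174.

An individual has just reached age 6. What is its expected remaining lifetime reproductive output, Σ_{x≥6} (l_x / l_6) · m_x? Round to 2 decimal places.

436.31

l_6 = 0.077. Conditional survival from age 6 to x is l_x / l_6.
  x=6: (0.077/0.077) × 364 = 364.0000
  x=7: (0.032/0.077) × 174 = 72.3117
Sum = 364.0000 + 72.3117 = 436.3117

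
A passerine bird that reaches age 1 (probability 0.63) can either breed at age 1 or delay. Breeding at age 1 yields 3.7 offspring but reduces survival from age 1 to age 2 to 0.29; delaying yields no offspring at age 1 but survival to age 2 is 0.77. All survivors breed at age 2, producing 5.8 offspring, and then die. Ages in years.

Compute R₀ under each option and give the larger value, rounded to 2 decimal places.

3.39

breed at age 1: R₀ = 0.63 × (3.7 + 0.29 × 5.8) = 0.63 × 5.3820 = 3.3907
delay to age 2: R₀ = 0.63 × (0.77 × 5.8) = 0.63 × 4.4660 = 2.8136
Higher: breed at age 1 (3.3907).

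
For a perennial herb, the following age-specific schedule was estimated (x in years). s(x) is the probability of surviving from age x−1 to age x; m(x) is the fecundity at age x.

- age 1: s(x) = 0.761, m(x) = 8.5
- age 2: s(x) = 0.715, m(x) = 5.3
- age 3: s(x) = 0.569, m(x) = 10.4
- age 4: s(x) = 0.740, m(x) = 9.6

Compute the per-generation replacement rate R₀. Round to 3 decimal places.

Survivorship from birth: l_x = s_1·s_2·…·s_x.
  l_1 = 0.76100
  l_2 = 0.54412
  l_3 = 0.30960
  l_4 = 0.22911
R₀ = Σ l_x m(x):
  age 1: 0.76100 × 8.5 = 6.4685
  age 2: 0.54412 × 5.3 = 2.8838
  age 3: 0.30960 × 10.4 = 3.2198
  age 4: 0.22911 × 9.6 = 2.1995
R₀ = 6.4685 + 2.8838 + 3.2198 + 2.1995 = 14.7716

14.772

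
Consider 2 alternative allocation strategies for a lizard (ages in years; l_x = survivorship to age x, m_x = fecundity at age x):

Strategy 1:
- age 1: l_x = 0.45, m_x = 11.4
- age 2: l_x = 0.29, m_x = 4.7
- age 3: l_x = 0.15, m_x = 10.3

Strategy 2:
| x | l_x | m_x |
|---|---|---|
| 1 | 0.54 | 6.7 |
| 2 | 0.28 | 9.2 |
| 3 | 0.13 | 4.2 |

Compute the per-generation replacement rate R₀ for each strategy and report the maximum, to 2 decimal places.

8.04

Strategy 1: R₀ = 0.45×11.4 + 0.29×4.7 + 0.15×10.3 = 8.0380
Strategy 2: R₀ = 0.54×6.7 + 0.28×9.2 + 0.13×4.2 = 6.7400
Highest R₀: strategy 1 with 8.0380.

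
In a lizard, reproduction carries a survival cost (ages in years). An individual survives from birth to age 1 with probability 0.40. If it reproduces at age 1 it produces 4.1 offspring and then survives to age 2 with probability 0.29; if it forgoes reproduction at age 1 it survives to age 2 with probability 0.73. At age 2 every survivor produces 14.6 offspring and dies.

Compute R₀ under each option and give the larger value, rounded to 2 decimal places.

4.26

breed at age 1: R₀ = 0.40 × (4.1 + 0.29 × 14.6) = 0.40 × 8.3340 = 3.3336
delay to age 2: R₀ = 0.40 × (0.73 × 14.6) = 0.40 × 10.6580 = 4.2632
Higher: delay to age 2 (4.2632).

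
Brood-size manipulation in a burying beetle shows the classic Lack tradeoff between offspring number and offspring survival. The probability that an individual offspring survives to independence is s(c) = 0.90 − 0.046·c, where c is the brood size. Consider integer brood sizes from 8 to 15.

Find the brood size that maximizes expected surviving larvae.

10

Expected surviving larvae = c × s(c):
  c=8: 8 × 0.532 = 4.256
  c=9: 9 × 0.486 = 4.374
  c=10: 10 × 0.440 = 4.400
  c=11: 11 × 0.394 = 4.334
  c=12: 12 × 0.348 = 4.176
  c=13: 13 × 0.302 = 3.926
  c=14: 14 × 0.256 = 3.584
  c=15: 15 × 0.210 = 3.150
Maximum at c = 10 (4.400 surviving larvae).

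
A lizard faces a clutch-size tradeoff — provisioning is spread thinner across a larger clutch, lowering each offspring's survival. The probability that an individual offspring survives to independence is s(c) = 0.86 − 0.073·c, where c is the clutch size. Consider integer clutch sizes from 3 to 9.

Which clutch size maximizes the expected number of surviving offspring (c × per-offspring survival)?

Expected surviving offspring = c × s(c):
  c=3: 3 × 0.641 = 1.923
  c=4: 4 × 0.568 = 2.272
  c=5: 5 × 0.495 = 2.475
  c=6: 6 × 0.422 = 2.532
  c=7: 7 × 0.349 = 2.443
  c=8: 8 × 0.276 = 2.208
  c=9: 9 × 0.203 = 1.827
Maximum at c = 6 (2.532 surviving offspring).

6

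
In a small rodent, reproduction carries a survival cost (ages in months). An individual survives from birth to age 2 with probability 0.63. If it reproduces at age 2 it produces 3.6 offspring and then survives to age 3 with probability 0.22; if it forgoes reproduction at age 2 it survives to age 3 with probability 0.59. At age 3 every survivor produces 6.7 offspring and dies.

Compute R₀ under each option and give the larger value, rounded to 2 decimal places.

3.20

breed at age 2: R₀ = 0.63 × (3.6 + 0.22 × 6.7) = 0.63 × 5.0740 = 3.1966
delay to age 3: R₀ = 0.63 × (0.59 × 6.7) = 0.63 × 3.9530 = 2.4904
Higher: breed at age 2 (3.1966).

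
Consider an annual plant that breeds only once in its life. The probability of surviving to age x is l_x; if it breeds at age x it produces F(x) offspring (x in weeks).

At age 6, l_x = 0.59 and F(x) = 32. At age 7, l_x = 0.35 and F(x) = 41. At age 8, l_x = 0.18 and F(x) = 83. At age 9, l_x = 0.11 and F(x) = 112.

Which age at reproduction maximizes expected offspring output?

Expected offspring if breeding at age x = l_x × F(x):
  age 6: 0.59 × 32 = 18.880
  age 7: 0.35 × 41 = 14.350
  age 8: 0.18 × 83 = 14.940
  age 9: 0.11 × 112 = 12.320
Maximum at age 6 (18.880).

6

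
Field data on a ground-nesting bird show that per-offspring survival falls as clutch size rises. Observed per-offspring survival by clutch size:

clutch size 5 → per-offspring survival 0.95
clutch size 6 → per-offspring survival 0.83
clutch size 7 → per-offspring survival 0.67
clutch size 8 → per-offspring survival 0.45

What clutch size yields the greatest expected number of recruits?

6

Expected recruits = c × s(c):
  c=5: 5 × 0.95 = 4.750
  c=6: 6 × 0.83 = 4.980
  c=7: 7 × 0.67 = 4.690
  c=8: 8 × 0.45 = 3.600
Maximum at c = 6 (4.980 recruits).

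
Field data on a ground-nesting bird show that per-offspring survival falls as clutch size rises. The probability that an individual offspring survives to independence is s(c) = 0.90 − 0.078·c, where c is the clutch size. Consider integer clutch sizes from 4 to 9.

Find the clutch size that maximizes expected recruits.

Expected recruits = c × s(c):
  c=4: 4 × 0.588 = 2.352
  c=5: 5 × 0.510 = 2.550
  c=6: 6 × 0.432 = 2.592
  c=7: 7 × 0.354 = 2.478
  c=8: 8 × 0.276 = 2.208
  c=9: 9 × 0.198 = 1.782
Maximum at c = 6 (2.592 recruits).

6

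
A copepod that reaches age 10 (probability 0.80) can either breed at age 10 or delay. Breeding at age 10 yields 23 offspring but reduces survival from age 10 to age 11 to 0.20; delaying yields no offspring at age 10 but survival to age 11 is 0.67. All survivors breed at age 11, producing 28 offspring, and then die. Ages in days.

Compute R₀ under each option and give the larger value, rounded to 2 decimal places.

breed at age 10: R₀ = 0.80 × (23 + 0.20 × 28) = 0.80 × 28.6000 = 22.8800
delay to age 11: R₀ = 0.80 × (0.67 × 28) = 0.80 × 18.7600 = 15.0080
Higher: breed at age 10 (22.8800).

22.88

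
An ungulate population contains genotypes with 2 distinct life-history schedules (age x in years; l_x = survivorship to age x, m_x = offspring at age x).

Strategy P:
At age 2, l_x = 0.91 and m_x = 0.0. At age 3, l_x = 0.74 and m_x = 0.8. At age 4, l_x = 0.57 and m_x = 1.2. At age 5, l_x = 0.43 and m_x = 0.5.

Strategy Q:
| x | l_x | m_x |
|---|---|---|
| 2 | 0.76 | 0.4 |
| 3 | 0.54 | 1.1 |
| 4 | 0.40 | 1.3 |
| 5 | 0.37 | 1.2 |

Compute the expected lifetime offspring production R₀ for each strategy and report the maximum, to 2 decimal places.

Strategy P: R₀ = 0.91×0.0 + 0.74×0.8 + 0.57×1.2 + 0.43×0.5 = 1.4910
Strategy Q: R₀ = 0.76×0.4 + 0.54×1.1 + 0.40×1.3 + 0.37×1.2 = 1.8620
Highest R₀: strategy Q with 1.8620.

1.86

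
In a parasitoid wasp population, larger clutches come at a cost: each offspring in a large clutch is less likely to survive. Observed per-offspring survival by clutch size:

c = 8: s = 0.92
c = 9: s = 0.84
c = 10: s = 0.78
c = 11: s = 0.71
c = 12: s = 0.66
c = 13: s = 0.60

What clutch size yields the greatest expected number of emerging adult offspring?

12

Expected emerging adult offspring = c × s(c):
  c=8: 8 × 0.92 = 7.360
  c=9: 9 × 0.84 = 7.560
  c=10: 10 × 0.78 = 7.800
  c=11: 11 × 0.71 = 7.810
  c=12: 12 × 0.66 = 7.920
  c=13: 13 × 0.60 = 7.800
Maximum at c = 12 (7.920 emerging adult offspring).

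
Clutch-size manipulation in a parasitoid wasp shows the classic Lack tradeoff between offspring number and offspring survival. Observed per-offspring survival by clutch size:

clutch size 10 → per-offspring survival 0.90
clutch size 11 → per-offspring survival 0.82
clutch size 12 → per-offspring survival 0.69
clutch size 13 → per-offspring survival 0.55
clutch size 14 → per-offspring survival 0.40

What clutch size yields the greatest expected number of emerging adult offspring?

11

Expected emerging adult offspring = c × s(c):
  c=10: 10 × 0.90 = 9.000
  c=11: 11 × 0.82 = 9.020
  c=12: 12 × 0.69 = 8.280
  c=13: 13 × 0.55 = 7.150
  c=14: 14 × 0.40 = 5.600
Maximum at c = 11 (9.020 emerging adult offspring).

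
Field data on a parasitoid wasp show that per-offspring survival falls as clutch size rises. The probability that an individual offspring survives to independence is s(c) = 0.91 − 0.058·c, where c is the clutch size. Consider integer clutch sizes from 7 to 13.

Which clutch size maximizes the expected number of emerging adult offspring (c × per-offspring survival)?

8

Expected emerging adult offspring = c × s(c):
  c=7: 7 × 0.504 = 3.528
  c=8: 8 × 0.446 = 3.568
  c=9: 9 × 0.388 = 3.492
  c=10: 10 × 0.330 = 3.300
  c=11: 11 × 0.272 = 2.992
  c=12: 12 × 0.214 = 2.568
  c=13: 13 × 0.156 = 2.028
Maximum at c = 8 (3.568 emerging adult offspring).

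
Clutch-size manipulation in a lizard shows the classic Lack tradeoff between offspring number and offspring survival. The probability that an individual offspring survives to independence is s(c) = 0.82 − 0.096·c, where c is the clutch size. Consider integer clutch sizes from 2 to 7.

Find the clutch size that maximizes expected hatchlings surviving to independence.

Expected hatchlings surviving to independence = c × s(c):
  c=2: 2 × 0.628 = 1.256
  c=3: 3 × 0.532 = 1.596
  c=4: 4 × 0.436 = 1.744
  c=5: 5 × 0.340 = 1.700
  c=6: 6 × 0.244 = 1.464
  c=7: 7 × 0.148 = 1.036
Maximum at c = 4 (1.744 hatchlings surviving to independence).

4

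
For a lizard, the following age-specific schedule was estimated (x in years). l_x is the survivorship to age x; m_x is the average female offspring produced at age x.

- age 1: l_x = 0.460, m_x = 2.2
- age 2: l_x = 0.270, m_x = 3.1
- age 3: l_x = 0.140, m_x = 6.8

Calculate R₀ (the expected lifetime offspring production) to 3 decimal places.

R₀ = Σ l_x m_x:
  age 1: 0.460 × 2.2 = 1.0120
  age 2: 0.270 × 3.1 = 0.8370
  age 3: 0.140 × 6.8 = 0.9520
R₀ = 1.0120 + 0.8370 + 0.9520 = 2.8010

2.801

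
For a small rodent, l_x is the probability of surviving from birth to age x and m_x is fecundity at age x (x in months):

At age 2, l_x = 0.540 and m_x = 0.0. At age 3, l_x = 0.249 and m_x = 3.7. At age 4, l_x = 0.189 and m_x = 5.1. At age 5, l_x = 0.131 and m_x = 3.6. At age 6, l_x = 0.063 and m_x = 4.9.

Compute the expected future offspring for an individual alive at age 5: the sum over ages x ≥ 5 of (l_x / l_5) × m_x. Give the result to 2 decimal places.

5.96

l_5 = 0.131. Conditional survival from age 5 to x is l_x / l_5.
  x=5: (0.131/0.131) × 3.6 = 3.6000
  x=6: (0.063/0.131) × 4.9 = 2.3565
Sum = 3.6000 + 2.3565 = 5.9565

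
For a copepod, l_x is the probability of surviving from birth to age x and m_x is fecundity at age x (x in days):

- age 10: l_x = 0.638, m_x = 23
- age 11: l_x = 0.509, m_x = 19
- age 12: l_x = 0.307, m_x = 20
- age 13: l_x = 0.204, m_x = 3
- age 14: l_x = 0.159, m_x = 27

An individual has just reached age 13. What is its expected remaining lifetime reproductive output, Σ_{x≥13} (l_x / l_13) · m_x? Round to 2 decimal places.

l_13 = 0.204. Conditional survival from age 13 to x is l_x / l_13.
  x=13: (0.204/0.204) × 3 = 3.0000
  x=14: (0.159/0.204) × 27 = 21.0441
Sum = 3.0000 + 21.0441 = 24.0441

24.04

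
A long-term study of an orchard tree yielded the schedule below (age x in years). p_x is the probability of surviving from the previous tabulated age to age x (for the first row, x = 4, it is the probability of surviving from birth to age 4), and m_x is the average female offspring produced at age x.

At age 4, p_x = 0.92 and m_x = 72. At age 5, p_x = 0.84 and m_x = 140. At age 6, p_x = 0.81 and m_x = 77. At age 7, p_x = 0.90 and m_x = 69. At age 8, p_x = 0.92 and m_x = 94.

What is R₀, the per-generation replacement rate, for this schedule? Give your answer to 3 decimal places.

310.224

Survivorship from birth: l_x = p_4·p_5·…·p_x.
  l_4 = 0.92000
  l_5 = 0.77280
  l_6 = 0.62597
  l_7 = 0.56337
  l_8 = 0.51830
R₀ = Σ l_x m_x:
  age 4: 0.92000 × 72 = 66.2400
  age 5: 0.77280 × 140 = 108.1920
  age 6: 0.62597 × 77 = 48.1997
  age 7: 0.56337 × 69 = 38.8725
  age 8: 0.51830 × 94 = 48.7202
R₀ = 66.2400 + 108.1920 + 48.1997 + 38.8725 + 48.7202 = 310.2244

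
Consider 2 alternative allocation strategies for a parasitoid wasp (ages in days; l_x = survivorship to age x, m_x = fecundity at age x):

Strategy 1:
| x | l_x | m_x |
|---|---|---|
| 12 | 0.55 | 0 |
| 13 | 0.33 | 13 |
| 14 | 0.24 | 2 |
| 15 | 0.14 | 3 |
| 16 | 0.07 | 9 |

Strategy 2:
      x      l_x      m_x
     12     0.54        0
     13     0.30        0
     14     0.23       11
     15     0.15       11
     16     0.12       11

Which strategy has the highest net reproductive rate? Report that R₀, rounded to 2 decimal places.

5.82

Strategy 1: R₀ = 0.55×0 + 0.33×13 + 0.24×2 + 0.14×3 + 0.07×9 = 5.8200
Strategy 2: R₀ = 0.54×0 + 0.30×0 + 0.23×11 + 0.15×11 + 0.12×11 = 5.5000
Highest R₀: strategy 1 with 5.8200.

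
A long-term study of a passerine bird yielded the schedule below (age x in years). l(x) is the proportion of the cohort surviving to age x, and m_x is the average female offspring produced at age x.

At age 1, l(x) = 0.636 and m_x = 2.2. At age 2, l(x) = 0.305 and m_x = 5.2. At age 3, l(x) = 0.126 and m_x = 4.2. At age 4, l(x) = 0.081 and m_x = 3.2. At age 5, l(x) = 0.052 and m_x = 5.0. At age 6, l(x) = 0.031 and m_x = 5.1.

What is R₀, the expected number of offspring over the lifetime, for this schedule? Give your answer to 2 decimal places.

R₀ = Σ l(x) m_x:
  age 1: 0.636 × 2.2 = 1.3992
  age 2: 0.305 × 5.2 = 1.5860
  age 3: 0.126 × 4.2 = 0.5292
  age 4: 0.081 × 3.2 = 0.2592
  age 5: 0.052 × 5.0 = 0.2600
  age 6: 0.031 × 5.1 = 0.1581
R₀ = 1.3992 + 1.5860 + 0.5292 + 0.2592 + 0.2600 + 0.1581 = 4.1917

4.19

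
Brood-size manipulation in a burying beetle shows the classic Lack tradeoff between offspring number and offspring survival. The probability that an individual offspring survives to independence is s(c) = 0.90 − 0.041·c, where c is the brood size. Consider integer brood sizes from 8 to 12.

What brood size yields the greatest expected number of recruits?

11

Expected recruits = c × s(c):
  c=8: 8 × 0.572 = 4.576
  c=9: 9 × 0.531 = 4.779
  c=10: 10 × 0.490 = 4.900
  c=11: 11 × 0.449 = 4.939
  c=12: 12 × 0.408 = 4.896
Maximum at c = 11 (4.939 recruits).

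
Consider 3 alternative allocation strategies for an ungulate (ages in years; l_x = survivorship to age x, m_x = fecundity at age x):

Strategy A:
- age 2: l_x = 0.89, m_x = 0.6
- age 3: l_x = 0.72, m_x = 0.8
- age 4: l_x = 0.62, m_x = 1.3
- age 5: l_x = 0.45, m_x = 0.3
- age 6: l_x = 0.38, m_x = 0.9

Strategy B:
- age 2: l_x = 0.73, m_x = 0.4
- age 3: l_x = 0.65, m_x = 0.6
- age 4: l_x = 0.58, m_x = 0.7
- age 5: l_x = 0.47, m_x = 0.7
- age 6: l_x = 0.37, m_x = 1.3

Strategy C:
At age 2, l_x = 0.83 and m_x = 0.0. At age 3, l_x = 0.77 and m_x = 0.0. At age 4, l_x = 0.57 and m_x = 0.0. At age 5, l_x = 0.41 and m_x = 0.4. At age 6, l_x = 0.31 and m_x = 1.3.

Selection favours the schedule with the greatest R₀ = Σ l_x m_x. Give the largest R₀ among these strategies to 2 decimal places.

2.39

Strategy A: R₀ = 0.89×0.6 + 0.72×0.8 + 0.62×1.3 + 0.45×0.3 + 0.38×0.9 = 2.3930
Strategy B: R₀ = 0.73×0.4 + 0.65×0.6 + 0.58×0.7 + 0.47×0.7 + 0.37×1.3 = 1.8980
Strategy C: R₀ = 0.83×0.0 + 0.77×0.0 + 0.57×0.0 + 0.41×0.4 + 0.31×1.3 = 0.5670
Highest R₀: strategy A with 2.3930.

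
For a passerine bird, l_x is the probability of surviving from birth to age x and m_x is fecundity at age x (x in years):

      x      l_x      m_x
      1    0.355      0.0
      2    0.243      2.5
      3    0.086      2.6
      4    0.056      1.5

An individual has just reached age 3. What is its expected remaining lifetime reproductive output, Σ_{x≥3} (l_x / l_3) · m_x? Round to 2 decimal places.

l_3 = 0.086. Conditional survival from age 3 to x is l_x / l_3.
  x=3: (0.086/0.086) × 2.6 = 2.6000
  x=4: (0.056/0.086) × 1.5 = 0.9767
Sum = 2.6000 + 0.9767 = 3.5767

3.58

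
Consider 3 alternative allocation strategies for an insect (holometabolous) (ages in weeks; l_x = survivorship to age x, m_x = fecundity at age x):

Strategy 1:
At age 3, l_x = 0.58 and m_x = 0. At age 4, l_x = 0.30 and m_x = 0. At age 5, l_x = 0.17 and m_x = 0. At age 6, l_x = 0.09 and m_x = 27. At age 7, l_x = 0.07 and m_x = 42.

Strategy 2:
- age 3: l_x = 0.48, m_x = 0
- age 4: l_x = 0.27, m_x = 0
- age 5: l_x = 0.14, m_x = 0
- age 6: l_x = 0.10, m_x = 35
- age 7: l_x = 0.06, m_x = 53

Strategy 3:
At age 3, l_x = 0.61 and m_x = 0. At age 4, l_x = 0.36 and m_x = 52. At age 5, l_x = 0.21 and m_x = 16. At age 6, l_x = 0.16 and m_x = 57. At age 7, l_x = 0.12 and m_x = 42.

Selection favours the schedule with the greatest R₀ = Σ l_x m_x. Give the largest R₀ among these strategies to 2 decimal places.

Strategy 1: R₀ = 0.58×0 + 0.30×0 + 0.17×0 + 0.09×27 + 0.07×42 = 5.3700
Strategy 2: R₀ = 0.48×0 + 0.27×0 + 0.14×0 + 0.10×35 + 0.06×53 = 6.6800
Strategy 3: R₀ = 0.61×0 + 0.36×52 + 0.21×16 + 0.16×57 + 0.12×42 = 36.2400
Highest R₀: strategy 3 with 36.2400.

36.24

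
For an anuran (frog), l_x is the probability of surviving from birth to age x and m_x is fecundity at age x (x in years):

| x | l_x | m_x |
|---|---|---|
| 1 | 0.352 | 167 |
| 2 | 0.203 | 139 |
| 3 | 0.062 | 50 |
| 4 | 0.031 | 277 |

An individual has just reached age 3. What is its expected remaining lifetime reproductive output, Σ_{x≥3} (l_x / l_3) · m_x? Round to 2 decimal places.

l_3 = 0.062. Conditional survival from age 3 to x is l_x / l_3.
  x=3: (0.062/0.062) × 50 = 50.0000
  x=4: (0.031/0.062) × 277 = 138.5000
Sum = 50.0000 + 138.5000 = 188.5000

188.50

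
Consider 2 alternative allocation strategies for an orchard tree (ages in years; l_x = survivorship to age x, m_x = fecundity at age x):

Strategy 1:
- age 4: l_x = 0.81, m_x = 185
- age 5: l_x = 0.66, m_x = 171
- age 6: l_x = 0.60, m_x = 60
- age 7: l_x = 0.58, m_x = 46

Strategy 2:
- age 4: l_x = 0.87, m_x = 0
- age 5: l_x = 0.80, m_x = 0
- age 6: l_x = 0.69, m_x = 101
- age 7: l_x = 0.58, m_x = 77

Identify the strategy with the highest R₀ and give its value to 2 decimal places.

Strategy 1: R₀ = 0.81×185 + 0.66×171 + 0.60×60 + 0.58×46 = 325.3900
Strategy 2: R₀ = 0.87×0 + 0.80×0 + 0.69×101 + 0.58×77 = 114.3500
Highest R₀: strategy 1 with 325.3900.

325.39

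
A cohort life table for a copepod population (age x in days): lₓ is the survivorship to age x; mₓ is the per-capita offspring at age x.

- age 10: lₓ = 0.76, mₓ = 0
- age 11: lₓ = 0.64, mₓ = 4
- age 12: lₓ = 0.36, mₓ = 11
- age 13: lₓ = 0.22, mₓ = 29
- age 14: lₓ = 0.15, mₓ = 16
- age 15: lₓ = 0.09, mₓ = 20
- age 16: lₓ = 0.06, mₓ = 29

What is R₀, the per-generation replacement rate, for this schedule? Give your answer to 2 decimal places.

18.84

R₀ = Σ lₓ mₓ:
  age 10: 0.76 × 0 = 0.0000
  age 11: 0.64 × 4 = 2.5600
  age 12: 0.36 × 11 = 3.9600
  age 13: 0.22 × 29 = 6.3800
  age 14: 0.15 × 16 = 2.4000
  age 15: 0.09 × 20 = 1.8000
  age 16: 0.06 × 29 = 1.7400
R₀ = 0.0000 + 2.5600 + 3.9600 + 6.3800 + 2.4000 + 1.8000 + 1.7400 = 18.8400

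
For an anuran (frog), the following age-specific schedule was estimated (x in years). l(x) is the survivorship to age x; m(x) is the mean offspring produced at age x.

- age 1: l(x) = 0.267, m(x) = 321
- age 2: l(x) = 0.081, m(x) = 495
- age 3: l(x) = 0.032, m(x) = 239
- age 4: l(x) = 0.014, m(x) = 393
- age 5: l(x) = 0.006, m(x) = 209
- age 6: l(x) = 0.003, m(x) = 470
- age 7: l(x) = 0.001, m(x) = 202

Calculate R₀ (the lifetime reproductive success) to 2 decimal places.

R₀ = Σ l(x) m(x):
  age 1: 0.267 × 321 = 85.7070
  age 2: 0.081 × 495 = 40.0950
  age 3: 0.032 × 239 = 7.6480
  age 4: 0.014 × 393 = 5.5020
  age 5: 0.006 × 209 = 1.2540
  age 6: 0.003 × 470 = 1.4100
  age 7: 0.001 × 202 = 0.2020
R₀ = 85.7070 + 40.0950 + 7.6480 + 5.5020 + 1.2540 + 1.4100 + 0.2020 = 141.8180

141.82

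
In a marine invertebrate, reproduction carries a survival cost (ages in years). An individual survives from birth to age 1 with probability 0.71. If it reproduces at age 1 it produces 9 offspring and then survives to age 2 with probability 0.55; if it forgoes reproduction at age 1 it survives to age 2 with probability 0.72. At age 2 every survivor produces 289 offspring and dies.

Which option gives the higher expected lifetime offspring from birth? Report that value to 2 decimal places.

breed at age 1: R₀ = 0.71 × (9 + 0.55 × 289) = 0.71 × 167.9500 = 119.2445
delay to age 2: R₀ = 0.71 × (0.72 × 289) = 0.71 × 208.0800 = 147.7368
Higher: delay to age 2 (147.7368).

147.74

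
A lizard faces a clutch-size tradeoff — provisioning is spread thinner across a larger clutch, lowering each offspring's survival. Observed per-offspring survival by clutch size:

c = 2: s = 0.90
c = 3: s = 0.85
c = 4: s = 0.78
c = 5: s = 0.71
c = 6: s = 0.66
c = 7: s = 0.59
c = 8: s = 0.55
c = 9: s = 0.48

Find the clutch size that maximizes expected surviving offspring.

Expected surviving offspring = c × s(c):
  c=2: 2 × 0.90 = 1.800
  c=3: 3 × 0.85 = 2.550
  c=4: 4 × 0.78 = 3.120
  c=5: 5 × 0.71 = 3.550
  c=6: 6 × 0.66 = 3.960
  c=7: 7 × 0.59 = 4.130
  c=8: 8 × 0.55 = 4.400
  c=9: 9 × 0.48 = 4.320
Maximum at c = 8 (4.400 surviving offspring).

8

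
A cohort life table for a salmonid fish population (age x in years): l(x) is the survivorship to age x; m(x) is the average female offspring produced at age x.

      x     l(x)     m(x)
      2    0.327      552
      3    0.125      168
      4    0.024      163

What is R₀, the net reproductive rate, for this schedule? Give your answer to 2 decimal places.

205.42

R₀ = Σ l(x) m(x):
  age 2: 0.327 × 552 = 180.5040
  age 3: 0.125 × 168 = 21.0000
  age 4: 0.024 × 163 = 3.9120
R₀ = 180.5040 + 21.0000 + 3.9120 = 205.4160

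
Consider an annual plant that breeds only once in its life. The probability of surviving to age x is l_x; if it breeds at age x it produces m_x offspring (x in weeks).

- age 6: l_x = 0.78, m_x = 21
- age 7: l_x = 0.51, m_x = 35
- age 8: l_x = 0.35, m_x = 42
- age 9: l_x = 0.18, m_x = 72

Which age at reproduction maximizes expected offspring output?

7

Expected offspring if breeding at age x = l_x × m_x:
  age 6: 0.78 × 21 = 16.380
  age 7: 0.51 × 35 = 17.850
  age 8: 0.35 × 42 = 14.700
  age 9: 0.18 × 72 = 12.960
Maximum at age 7 (17.850).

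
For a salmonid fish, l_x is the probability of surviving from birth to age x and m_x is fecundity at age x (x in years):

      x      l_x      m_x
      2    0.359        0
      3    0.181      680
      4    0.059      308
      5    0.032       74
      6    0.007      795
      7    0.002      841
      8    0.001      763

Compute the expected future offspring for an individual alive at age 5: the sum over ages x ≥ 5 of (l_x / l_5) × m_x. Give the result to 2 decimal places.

324.31

l_5 = 0.032. Conditional survival from age 5 to x is l_x / l_5.
  x=5: (0.032/0.032) × 74 = 74.0000
  x=6: (0.007/0.032) × 795 = 173.9062
  x=7: (0.002/0.032) × 841 = 52.5625
  x=8: (0.001/0.032) × 763 = 23.8438
Sum = 74.0000 + 173.9062 + 52.5625 + 23.8438 = 324.3125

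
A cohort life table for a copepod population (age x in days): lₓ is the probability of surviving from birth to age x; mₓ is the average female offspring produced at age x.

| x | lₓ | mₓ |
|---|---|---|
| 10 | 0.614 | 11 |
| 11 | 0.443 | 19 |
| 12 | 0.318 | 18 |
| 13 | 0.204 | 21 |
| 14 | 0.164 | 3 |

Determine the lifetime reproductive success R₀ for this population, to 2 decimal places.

R₀ = Σ lₓ mₓ:
  age 10: 0.614 × 11 = 6.7540
  age 11: 0.443 × 19 = 8.4170
  age 12: 0.318 × 18 = 5.7240
  age 13: 0.204 × 21 = 4.2840
  age 14: 0.164 × 3 = 0.4920
R₀ = 6.7540 + 8.4170 + 5.7240 + 4.2840 + 0.4920 = 25.6710

25.67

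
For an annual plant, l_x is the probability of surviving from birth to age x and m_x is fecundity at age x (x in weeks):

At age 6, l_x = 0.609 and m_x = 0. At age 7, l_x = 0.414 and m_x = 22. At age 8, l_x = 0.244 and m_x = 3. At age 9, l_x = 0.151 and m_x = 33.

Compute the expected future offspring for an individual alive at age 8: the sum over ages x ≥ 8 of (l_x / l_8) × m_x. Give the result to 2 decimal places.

l_8 = 0.244. Conditional survival from age 8 to x is l_x / l_8.
  x=8: (0.244/0.244) × 3 = 3.0000
  x=9: (0.151/0.244) × 33 = 20.4221
Sum = 3.0000 + 20.4221 = 23.4221

23.42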